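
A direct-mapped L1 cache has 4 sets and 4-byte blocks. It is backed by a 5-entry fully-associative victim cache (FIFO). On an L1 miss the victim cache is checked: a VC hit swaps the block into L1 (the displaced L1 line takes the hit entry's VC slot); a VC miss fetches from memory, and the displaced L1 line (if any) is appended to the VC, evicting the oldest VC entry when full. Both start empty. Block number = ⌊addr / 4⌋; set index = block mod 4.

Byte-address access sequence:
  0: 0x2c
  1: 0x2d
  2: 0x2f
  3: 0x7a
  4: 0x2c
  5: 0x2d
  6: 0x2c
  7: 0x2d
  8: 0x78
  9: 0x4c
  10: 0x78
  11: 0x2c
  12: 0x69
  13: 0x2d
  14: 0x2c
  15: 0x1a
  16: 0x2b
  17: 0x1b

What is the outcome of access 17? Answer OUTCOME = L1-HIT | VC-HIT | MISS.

OUTCOME = VC-HIT

#0 0x2c→b11/s3 MISS; vc=[]
#1 0x2d→b11/s3 L1-HIT; vc=[]
#2 0x2f→b11/s3 L1-HIT; vc=[]
#3 0x7a→b30/s2 MISS; vc=[]
#4 0x2c→b11/s3 L1-HIT; vc=[]
#5 0x2d→b11/s3 L1-HIT; vc=[]
#6 0x2c→b11/s3 L1-HIT; vc=[]
#7 0x2d→b11/s3 L1-HIT; vc=[]
#8 0x78→b30/s2 L1-HIT; vc=[]
#9 0x4c→b19/s3 MISS; vc=[11]
#10 0x78→b30/s2 L1-HIT; vc=[11]
#11 0x2c→b11/s3 VC-HIT; vc=[19]
#12 0x69→b26/s2 MISS; vc=[19,30]
#13 0x2d→b11/s3 L1-HIT; vc=[19,30]
#14 0x2c→b11/s3 L1-HIT; vc=[19,30]
#15 0x1a→b6/s2 MISS; vc=[19,30,26]
#16 0x2b→b10/s2 MISS; vc=[19,30,26,6]
#17 0x1b→b6/s2 VC-HIT; vc=[19,30,26,10]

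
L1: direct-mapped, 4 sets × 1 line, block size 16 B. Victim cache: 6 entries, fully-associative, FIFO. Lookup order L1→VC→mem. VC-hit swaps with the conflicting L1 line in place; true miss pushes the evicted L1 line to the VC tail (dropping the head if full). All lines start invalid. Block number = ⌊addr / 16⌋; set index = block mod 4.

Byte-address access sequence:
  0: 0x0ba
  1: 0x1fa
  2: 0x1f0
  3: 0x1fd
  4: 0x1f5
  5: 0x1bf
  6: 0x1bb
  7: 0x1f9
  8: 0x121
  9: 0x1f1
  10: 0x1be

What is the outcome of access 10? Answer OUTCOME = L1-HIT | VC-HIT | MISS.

OUTCOME = VC-HIT

  [0] addr=0xba blk=11 s=3: MISS | VC []
  [1] addr=0x1fa blk=31 s=3: MISS | VC [11]
  [2] addr=0x1f0 blk=31 s=3: L1-HIT | VC [11]
  [3] addr=0x1fd blk=31 s=3: L1-HIT | VC [11]
  [4] addr=0x1f5 blk=31 s=3: L1-HIT | VC [11]
  [5] addr=0x1bf blk=27 s=3: MISS | VC [11, 31]
  [6] addr=0x1bb blk=27 s=3: L1-HIT | VC [11, 31]
  [7] addr=0x1f9 blk=31 s=3: VC-HIT | VC [11, 27]
  [8] addr=0x121 blk=18 s=2: MISS | VC [11, 27]
  [9] addr=0x1f1 blk=31 s=3: L1-HIT | VC [11, 27]
  [10] addr=0x1be blk=27 s=3: VC-HIT | VC [11, 31]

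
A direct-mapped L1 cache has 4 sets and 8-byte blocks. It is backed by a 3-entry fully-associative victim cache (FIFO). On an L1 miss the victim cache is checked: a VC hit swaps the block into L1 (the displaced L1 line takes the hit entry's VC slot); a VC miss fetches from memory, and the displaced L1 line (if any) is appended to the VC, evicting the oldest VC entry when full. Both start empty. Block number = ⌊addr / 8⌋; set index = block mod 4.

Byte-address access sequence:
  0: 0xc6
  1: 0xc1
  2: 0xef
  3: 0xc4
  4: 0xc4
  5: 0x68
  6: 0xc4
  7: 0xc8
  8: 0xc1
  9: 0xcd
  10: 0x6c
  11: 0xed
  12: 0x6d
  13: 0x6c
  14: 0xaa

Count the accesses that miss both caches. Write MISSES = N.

MISSES = 5

#0 0xc6→b24/s0 MISS; vc=[]
#1 0xc1→b24/s0 L1-HIT; vc=[]
#2 0xef→b29/s1 MISS; vc=[]
#3 0xc4→b24/s0 L1-HIT; vc=[]
#4 0xc4→b24/s0 L1-HIT; vc=[]
#5 0x68→b13/s1 MISS; vc=[29]
#6 0xc4→b24/s0 L1-HIT; vc=[29]
#7 0xc8→b25/s1 MISS; vc=[29,13]
#8 0xc1→b24/s0 L1-HIT; vc=[29,13]
#9 0xcd→b25/s1 L1-HIT; vc=[29,13]
#10 0x6c→b13/s1 VC-HIT; vc=[29,25]
#11 0xed→b29/s1 VC-HIT; vc=[13,25]
#12 0x6d→b13/s1 VC-HIT; vc=[29,25]
#13 0x6c→b13/s1 L1-HIT; vc=[29,25]
#14 0xaa→b21/s1 MISS; vc=[29,25,13]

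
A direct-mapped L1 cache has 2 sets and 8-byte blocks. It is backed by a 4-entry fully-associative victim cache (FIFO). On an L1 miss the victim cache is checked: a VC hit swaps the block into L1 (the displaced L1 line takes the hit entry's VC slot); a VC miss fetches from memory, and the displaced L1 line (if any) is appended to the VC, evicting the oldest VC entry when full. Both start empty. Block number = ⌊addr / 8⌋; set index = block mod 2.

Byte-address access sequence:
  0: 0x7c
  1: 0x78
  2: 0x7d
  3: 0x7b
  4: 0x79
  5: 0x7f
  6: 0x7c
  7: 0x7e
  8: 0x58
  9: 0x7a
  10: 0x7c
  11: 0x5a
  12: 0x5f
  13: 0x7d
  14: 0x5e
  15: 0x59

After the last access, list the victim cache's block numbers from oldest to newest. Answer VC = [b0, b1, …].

VC = [15]

0: 0x7c (blk 15, set 1) → MISS  vc=[]
1: 0x78 (blk 15, set 1) → L1-HIT  vc=[]
2: 0x7d (blk 15, set 1) → L1-HIT  vc=[]
3: 0x7b (blk 15, set 1) → L1-HIT  vc=[]
4: 0x79 (blk 15, set 1) → L1-HIT  vc=[]
5: 0x7f (blk 15, set 1) → L1-HIT  vc=[]
6: 0x7c (blk 15, set 1) → L1-HIT  vc=[]
7: 0x7e (blk 15, set 1) → L1-HIT  vc=[]
8: 0x58 (blk 11, set 1) → MISS  vc=[15]
9: 0x7a (blk 15, set 1) → VC-HIT  vc=[11]
10: 0x7c (blk 15, set 1) → L1-HIT  vc=[11]
11: 0x5a (blk 11, set 1) → VC-HIT  vc=[15]
12: 0x5f (blk 11, set 1) → L1-HIT  vc=[15]
13: 0x7d (blk 15, set 1) → VC-HIT  vc=[11]
14: 0x5e (blk 11, set 1) → VC-HIT  vc=[15]
15: 0x59 (blk 11, set 1) → L1-HIT  vc=[15]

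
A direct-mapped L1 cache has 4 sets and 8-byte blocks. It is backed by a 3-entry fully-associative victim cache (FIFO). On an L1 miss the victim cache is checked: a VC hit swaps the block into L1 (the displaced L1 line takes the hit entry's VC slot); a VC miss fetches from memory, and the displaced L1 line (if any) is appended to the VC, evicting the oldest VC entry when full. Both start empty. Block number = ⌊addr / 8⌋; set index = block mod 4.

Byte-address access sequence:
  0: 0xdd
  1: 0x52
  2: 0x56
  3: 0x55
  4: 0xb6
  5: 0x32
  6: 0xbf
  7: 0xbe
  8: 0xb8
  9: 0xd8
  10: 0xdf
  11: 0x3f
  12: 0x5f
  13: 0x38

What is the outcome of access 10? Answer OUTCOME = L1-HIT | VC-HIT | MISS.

0: 0xdd (blk 27, set 3) → MISS  vc=[]
1: 0x52 (blk 10, set 2) → MISS  vc=[]
2: 0x56 (blk 10, set 2) → L1-HIT  vc=[]
3: 0x55 (blk 10, set 2) → L1-HIT  vc=[]
4: 0xb6 (blk 22, set 2) → MISS  vc=[10]
5: 0x32 (blk 6, set 2) → MISS  vc=[10, 22]
6: 0xbf (blk 23, set 3) → MISS  vc=[10, 22, 27]
7: 0xbe (blk 23, set 3) → L1-HIT  vc=[10, 22, 27]
8: 0xb8 (blk 23, set 3) → L1-HIT  vc=[10, 22, 27]
9: 0xd8 (blk 27, set 3) → VC-HIT  vc=[10, 22, 23]
10: 0xdf (blk 27, set 3) → L1-HIT  vc=[10, 22, 23]
11: 0x3f (blk 7, set 3) → MISS  vc=[22, 23, 27]
12: 0x5f (blk 11, set 3) → MISS  vc=[23, 27, 7]
13: 0x38 (blk 7, set 3) → VC-HIT  vc=[23, 27, 11]

OUTCOME = L1-HIT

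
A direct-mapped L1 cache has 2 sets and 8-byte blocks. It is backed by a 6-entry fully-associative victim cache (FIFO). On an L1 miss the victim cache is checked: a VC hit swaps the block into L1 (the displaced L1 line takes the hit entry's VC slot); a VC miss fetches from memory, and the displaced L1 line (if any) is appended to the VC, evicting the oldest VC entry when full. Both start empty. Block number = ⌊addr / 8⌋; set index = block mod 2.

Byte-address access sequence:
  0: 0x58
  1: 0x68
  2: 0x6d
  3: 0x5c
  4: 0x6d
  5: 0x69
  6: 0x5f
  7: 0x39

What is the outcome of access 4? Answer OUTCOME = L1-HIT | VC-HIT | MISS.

OUTCOME = VC-HIT

  [0] addr=0x58 blk=11 s=1: MISS | VC []
  [1] addr=0x68 blk=13 s=1: MISS | VC [11]
  [2] addr=0x6d blk=13 s=1: L1-HIT | VC [11]
  [3] addr=0x5c blk=11 s=1: VC-HIT | VC [13]
  [4] addr=0x6d blk=13 s=1: VC-HIT | VC [11]
  [5] addr=0x69 blk=13 s=1: L1-HIT | VC [11]
  [6] addr=0x5f blk=11 s=1: VC-HIT | VC [13]
  [7] addr=0x39 blk=7 s=1: MISS | VC [13, 11]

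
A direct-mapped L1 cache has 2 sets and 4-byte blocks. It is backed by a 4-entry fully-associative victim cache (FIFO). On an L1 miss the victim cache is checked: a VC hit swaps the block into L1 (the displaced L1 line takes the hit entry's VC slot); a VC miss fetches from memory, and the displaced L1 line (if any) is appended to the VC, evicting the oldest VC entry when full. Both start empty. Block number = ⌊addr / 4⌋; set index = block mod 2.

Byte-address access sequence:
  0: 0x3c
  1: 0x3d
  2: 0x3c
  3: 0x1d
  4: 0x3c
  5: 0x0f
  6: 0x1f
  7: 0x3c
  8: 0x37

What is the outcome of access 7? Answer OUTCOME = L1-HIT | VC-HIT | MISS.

0: 0x3c (blk 15, set 1) → MISS  vc=[]
1: 0x3d (blk 15, set 1) → L1-HIT  vc=[]
2: 0x3c (blk 15, set 1) → L1-HIT  vc=[]
3: 0x1d (blk 7, set 1) → MISS  vc=[15]
4: 0x3c (blk 15, set 1) → VC-HIT  vc=[7]
5: 0xf (blk 3, set 1) → MISS  vc=[7, 15]
6: 0x1f (blk 7, set 1) → VC-HIT  vc=[3, 15]
7: 0x3c (blk 15, set 1) → VC-HIT  vc=[3, 7]
8: 0x37 (blk 13, set 1) → MISS  vc=[3, 7, 15]

OUTCOME = VC-HIT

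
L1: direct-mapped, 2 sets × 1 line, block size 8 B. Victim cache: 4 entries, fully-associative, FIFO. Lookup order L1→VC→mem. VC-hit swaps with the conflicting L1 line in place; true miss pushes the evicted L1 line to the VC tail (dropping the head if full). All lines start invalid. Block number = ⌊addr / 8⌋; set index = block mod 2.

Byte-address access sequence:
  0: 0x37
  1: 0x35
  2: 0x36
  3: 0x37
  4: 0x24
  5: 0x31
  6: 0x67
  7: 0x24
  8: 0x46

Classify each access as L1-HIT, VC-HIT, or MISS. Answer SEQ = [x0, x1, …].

0: 0x37 (blk 6, set 0) → MISS  vc=[]
1: 0x35 (blk 6, set 0) → L1-HIT  vc=[]
2: 0x36 (blk 6, set 0) → L1-HIT  vc=[]
3: 0x37 (blk 6, set 0) → L1-HIT  vc=[]
4: 0x24 (blk 4, set 0) → MISS  vc=[6]
5: 0x31 (blk 6, set 0) → VC-HIT  vc=[4]
6: 0x67 (blk 12, set 0) → MISS  vc=[4, 6]
7: 0x24 (blk 4, set 0) → VC-HIT  vc=[12, 6]
8: 0x46 (blk 8, set 0) → MISS  vc=[12, 6, 4]

SEQ = [MISS, L1-HIT, L1-HIT, L1-HIT, MISS, VC-HIT, MISS, VC-HIT, MISS]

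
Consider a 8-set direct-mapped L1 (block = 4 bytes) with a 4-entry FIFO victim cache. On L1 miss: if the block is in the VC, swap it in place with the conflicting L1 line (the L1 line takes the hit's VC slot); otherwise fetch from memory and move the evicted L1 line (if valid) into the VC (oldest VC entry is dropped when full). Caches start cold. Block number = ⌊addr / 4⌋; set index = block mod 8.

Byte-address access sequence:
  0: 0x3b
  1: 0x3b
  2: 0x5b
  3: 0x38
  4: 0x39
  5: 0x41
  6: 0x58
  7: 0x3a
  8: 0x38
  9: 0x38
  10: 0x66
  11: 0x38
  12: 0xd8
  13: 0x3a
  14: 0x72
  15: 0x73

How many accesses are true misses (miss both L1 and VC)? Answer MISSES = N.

MISSES = 6

#0 0x3b→b14/s6 MISS; vc=[]
#1 0x3b→b14/s6 L1-HIT; vc=[]
#2 0x5b→b22/s6 MISS; vc=[14]
#3 0x38→b14/s6 VC-HIT; vc=[22]
#4 0x39→b14/s6 L1-HIT; vc=[22]
#5 0x41→b16/s0 MISS; vc=[22]
#6 0x58→b22/s6 VC-HIT; vc=[14]
#7 0x3a→b14/s6 VC-HIT; vc=[22]
#8 0x38→b14/s6 L1-HIT; vc=[22]
#9 0x38→b14/s6 L1-HIT; vc=[22]
#10 0x66→b25/s1 MISS; vc=[22]
#11 0x38→b14/s6 L1-HIT; vc=[22]
#12 0xd8→b54/s6 MISS; vc=[22,14]
#13 0x3a→b14/s6 VC-HIT; vc=[22,54]
#14 0x72→b28/s4 MISS; vc=[22,54]
#15 0x73→b28/s4 L1-HIT; vc=[22,54]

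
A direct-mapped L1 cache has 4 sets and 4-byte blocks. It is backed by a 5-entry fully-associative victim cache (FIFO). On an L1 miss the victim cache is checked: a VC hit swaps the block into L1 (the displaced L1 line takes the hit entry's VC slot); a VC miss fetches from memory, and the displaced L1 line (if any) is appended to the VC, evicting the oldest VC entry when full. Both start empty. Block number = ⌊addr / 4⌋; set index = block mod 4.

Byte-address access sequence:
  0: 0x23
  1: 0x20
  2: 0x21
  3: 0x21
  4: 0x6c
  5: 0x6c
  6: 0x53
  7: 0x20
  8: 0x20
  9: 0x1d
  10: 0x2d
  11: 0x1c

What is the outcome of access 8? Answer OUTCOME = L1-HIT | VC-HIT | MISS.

OUTCOME = L1-HIT

#0 0x23→b8/s0 MISS; vc=[]
#1 0x20→b8/s0 L1-HIT; vc=[]
#2 0x21→b8/s0 L1-HIT; vc=[]
#3 0x21→b8/s0 L1-HIT; vc=[]
#4 0x6c→b27/s3 MISS; vc=[]
#5 0x6c→b27/s3 L1-HIT; vc=[]
#6 0x53→b20/s0 MISS; vc=[8]
#7 0x20→b8/s0 VC-HIT; vc=[20]
#8 0x20→b8/s0 L1-HIT; vc=[20]
#9 0x1d→b7/s3 MISS; vc=[20,27]
#10 0x2d→b11/s3 MISS; vc=[20,27,7]
#11 0x1c→b7/s3 VC-HIT; vc=[20,27,11]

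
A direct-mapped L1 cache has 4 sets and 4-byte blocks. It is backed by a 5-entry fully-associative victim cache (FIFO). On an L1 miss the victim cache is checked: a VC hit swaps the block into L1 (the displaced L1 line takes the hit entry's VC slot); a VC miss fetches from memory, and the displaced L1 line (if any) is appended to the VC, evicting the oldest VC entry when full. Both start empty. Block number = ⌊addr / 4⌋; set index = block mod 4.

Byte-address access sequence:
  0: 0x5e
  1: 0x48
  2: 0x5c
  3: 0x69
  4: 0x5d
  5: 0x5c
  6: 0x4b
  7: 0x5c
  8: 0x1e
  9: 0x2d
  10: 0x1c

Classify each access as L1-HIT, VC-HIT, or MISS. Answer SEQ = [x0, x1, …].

#0 0x5e→b23/s3 MISS; vc=[]
#1 0x48→b18/s2 MISS; vc=[]
#2 0x5c→b23/s3 L1-HIT; vc=[]
#3 0x69→b26/s2 MISS; vc=[18]
#4 0x5d→b23/s3 L1-HIT; vc=[18]
#5 0x5c→b23/s3 L1-HIT; vc=[18]
#6 0x4b→b18/s2 VC-HIT; vc=[26]
#7 0x5c→b23/s3 L1-HIT; vc=[26]
#8 0x1e→b7/s3 MISS; vc=[26,23]
#9 0x2d→b11/s3 MISS; vc=[26,23,7]
#10 0x1c→b7/s3 VC-HIT; vc=[26,23,11]

SEQ = [MISS, MISS, L1-HIT, MISS, L1-HIT, L1-HIT, VC-HIT, L1-HIT, MISS, MISS, VC-HIT]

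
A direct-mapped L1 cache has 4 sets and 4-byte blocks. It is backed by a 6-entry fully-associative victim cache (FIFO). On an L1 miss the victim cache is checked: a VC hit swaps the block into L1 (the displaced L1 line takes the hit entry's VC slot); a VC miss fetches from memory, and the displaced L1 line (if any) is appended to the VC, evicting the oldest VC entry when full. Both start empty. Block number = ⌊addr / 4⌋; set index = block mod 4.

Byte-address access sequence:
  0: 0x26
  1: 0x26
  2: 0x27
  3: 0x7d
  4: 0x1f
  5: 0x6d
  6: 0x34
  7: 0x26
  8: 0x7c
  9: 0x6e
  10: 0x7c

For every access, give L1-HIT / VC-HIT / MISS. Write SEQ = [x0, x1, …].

SEQ = [MISS, L1-HIT, L1-HIT, MISS, MISS, MISS, MISS, VC-HIT, VC-HIT, VC-HIT, VC-HIT]

  [0] addr=0x26 blk=9 s=1: MISS | VC []
  [1] addr=0x26 blk=9 s=1: L1-HIT | VC []
  [2] addr=0x27 blk=9 s=1: L1-HIT | VC []
  [3] addr=0x7d blk=31 s=3: MISS | VC []
  [4] addr=0x1f blk=7 s=3: MISS | VC [31]
  [5] addr=0x6d blk=27 s=3: MISS | VC [31, 7]
  [6] addr=0x34 blk=13 s=1: MISS | VC [31, 7, 9]
  [7] addr=0x26 blk=9 s=1: VC-HIT | VC [31, 7, 13]
  [8] addr=0x7c blk=31 s=3: VC-HIT | VC [27, 7, 13]
  [9] addr=0x6e blk=27 s=3: VC-HIT | VC [31, 7, 13]
  [10] addr=0x7c blk=31 s=3: VC-HIT | VC [27, 7, 13]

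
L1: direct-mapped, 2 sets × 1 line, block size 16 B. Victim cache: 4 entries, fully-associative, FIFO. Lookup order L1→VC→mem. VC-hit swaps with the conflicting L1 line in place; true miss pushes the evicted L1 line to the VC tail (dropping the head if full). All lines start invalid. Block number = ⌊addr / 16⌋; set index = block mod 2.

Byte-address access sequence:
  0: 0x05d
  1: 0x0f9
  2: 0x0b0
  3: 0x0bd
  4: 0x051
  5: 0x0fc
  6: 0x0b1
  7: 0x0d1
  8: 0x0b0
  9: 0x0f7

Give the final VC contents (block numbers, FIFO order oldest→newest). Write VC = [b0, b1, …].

#0 0x5d→b5/s1 MISS; vc=[]
#1 0xf9→b15/s1 MISS; vc=[5]
#2 0xb0→b11/s1 MISS; vc=[5,15]
#3 0xbd→b11/s1 L1-HIT; vc=[5,15]
#4 0x51→b5/s1 VC-HIT; vc=[11,15]
#5 0xfc→b15/s1 VC-HIT; vc=[11,5]
#6 0xb1→b11/s1 VC-HIT; vc=[15,5]
#7 0xd1→b13/s1 MISS; vc=[15,5,11]
#8 0xb0→b11/s1 VC-HIT; vc=[15,5,13]
#9 0xf7→b15/s1 VC-HIT; vc=[11,5,13]

VC = [11, 5, 13]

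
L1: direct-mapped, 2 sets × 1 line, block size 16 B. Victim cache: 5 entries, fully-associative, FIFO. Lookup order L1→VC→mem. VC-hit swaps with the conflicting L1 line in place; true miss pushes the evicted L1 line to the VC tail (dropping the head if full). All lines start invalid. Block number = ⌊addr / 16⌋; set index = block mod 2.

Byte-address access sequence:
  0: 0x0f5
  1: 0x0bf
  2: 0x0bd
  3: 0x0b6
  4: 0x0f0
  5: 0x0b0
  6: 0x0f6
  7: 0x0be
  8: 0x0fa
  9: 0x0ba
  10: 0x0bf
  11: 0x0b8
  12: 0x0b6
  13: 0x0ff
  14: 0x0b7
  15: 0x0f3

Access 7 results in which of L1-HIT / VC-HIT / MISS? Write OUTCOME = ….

#0 0xf5→b15/s1 MISS; vc=[]
#1 0xbf→b11/s1 MISS; vc=[15]
#2 0xbd→b11/s1 L1-HIT; vc=[15]
#3 0xb6→b11/s1 L1-HIT; vc=[15]
#4 0xf0→b15/s1 VC-HIT; vc=[11]
#5 0xb0→b11/s1 VC-HIT; vc=[15]
#6 0xf6→b15/s1 VC-HIT; vc=[11]
#7 0xbe→b11/s1 VC-HIT; vc=[15]
#8 0xfa→b15/s1 VC-HIT; vc=[11]
#9 0xba→b11/s1 VC-HIT; vc=[15]
#10 0xbf→b11/s1 L1-HIT; vc=[15]
#11 0xb8→b11/s1 L1-HIT; vc=[15]
#12 0xb6→b11/s1 L1-HIT; vc=[15]
#13 0xff→b15/s1 VC-HIT; vc=[11]
#14 0xb7→b11/s1 VC-HIT; vc=[15]
#15 0xf3→b15/s1 VC-HIT; vc=[11]

OUTCOME = VC-HIT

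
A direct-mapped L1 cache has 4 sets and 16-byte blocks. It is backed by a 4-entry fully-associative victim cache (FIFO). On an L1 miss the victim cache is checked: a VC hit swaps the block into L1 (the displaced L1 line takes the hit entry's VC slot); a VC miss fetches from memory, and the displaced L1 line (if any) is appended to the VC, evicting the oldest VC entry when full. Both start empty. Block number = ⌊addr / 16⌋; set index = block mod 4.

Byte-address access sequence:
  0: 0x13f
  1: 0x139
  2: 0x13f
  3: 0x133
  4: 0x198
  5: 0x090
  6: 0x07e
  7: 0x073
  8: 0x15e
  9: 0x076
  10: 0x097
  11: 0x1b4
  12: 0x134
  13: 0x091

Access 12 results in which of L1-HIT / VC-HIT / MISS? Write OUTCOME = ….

OUTCOME = VC-HIT

0: 0x13f (blk 19, set 3) → MISS  vc=[]
1: 0x139 (blk 19, set 3) → L1-HIT  vc=[]
2: 0x13f (blk 19, set 3) → L1-HIT  vc=[]
3: 0x133 (blk 19, set 3) → L1-HIT  vc=[]
4: 0x198 (blk 25, set 1) → MISS  vc=[]
5: 0x90 (blk 9, set 1) → MISS  vc=[25]
6: 0x7e (blk 7, set 3) → MISS  vc=[25, 19]
7: 0x73 (blk 7, set 3) → L1-HIT  vc=[25, 19]
8: 0x15e (blk 21, set 1) → MISS  vc=[25, 19, 9]
9: 0x76 (blk 7, set 3) → L1-HIT  vc=[25, 19, 9]
10: 0x97 (blk 9, set 1) → VC-HIT  vc=[25, 19, 21]
11: 0x1b4 (blk 27, set 3) → MISS  vc=[25, 19, 21, 7]
12: 0x134 (blk 19, set 3) → VC-HIT  vc=[25, 27, 21, 7]
13: 0x91 (blk 9, set 1) → L1-HIT  vc=[25, 27, 21, 7]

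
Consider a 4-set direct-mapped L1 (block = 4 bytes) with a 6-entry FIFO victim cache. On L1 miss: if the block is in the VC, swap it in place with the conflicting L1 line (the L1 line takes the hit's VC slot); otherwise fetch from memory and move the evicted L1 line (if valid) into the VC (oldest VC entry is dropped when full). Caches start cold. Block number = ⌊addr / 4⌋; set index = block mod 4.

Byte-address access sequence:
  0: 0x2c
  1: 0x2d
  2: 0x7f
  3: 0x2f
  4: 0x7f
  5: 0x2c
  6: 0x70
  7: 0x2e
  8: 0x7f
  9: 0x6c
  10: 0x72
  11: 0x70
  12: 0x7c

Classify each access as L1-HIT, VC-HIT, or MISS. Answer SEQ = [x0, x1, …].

0: 0x2c (blk 11, set 3) → MISS  vc=[]
1: 0x2d (blk 11, set 3) → L1-HIT  vc=[]
2: 0x7f (blk 31, set 3) → MISS  vc=[11]
3: 0x2f (blk 11, set 3) → VC-HIT  vc=[31]
4: 0x7f (blk 31, set 3) → VC-HIT  vc=[11]
5: 0x2c (blk 11, set 3) → VC-HIT  vc=[31]
6: 0x70 (blk 28, set 0) → MISS  vc=[31]
7: 0x2e (blk 11, set 3) → L1-HIT  vc=[31]
8: 0x7f (blk 31, set 3) → VC-HIT  vc=[11]
9: 0x6c (blk 27, set 3) → MISS  vc=[11, 31]
10: 0x72 (blk 28, set 0) → L1-HIT  vc=[11, 31]
11: 0x70 (blk 28, set 0) → L1-HIT  vc=[11, 31]
12: 0x7c (blk 31, set 3) → VC-HIT  vc=[11, 27]

SEQ = [MISS, L1-HIT, MISS, VC-HIT, VC-HIT, VC-HIT, MISS, L1-HIT, VC-HIT, MISS, L1-HIT, L1-HIT, VC-HIT]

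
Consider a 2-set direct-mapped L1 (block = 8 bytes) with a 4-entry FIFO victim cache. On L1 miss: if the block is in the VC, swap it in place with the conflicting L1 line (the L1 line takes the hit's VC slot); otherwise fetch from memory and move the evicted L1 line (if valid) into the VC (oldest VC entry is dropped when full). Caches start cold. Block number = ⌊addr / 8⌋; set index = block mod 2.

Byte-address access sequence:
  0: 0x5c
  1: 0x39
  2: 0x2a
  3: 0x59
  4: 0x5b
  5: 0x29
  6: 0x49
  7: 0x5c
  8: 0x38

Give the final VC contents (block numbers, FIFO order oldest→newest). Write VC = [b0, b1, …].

  [0] addr=0x5c blk=11 s=1: MISS | VC []
  [1] addr=0x39 blk=7 s=1: MISS | VC [11]
  [2] addr=0x2a blk=5 s=1: MISS | VC [11, 7]
  [3] addr=0x59 blk=11 s=1: VC-HIT | VC [5, 7]
  [4] addr=0x5b blk=11 s=1: L1-HIT | VC [5, 7]
  [5] addr=0x29 blk=5 s=1: VC-HIT | VC [11, 7]
  [6] addr=0x49 blk=9 s=1: MISS | VC [11, 7, 5]
  [7] addr=0x5c blk=11 s=1: VC-HIT | VC [9, 7, 5]
  [8] addr=0x38 blk=7 s=1: VC-HIT | VC [9, 11, 5]

VC = [9, 11, 5]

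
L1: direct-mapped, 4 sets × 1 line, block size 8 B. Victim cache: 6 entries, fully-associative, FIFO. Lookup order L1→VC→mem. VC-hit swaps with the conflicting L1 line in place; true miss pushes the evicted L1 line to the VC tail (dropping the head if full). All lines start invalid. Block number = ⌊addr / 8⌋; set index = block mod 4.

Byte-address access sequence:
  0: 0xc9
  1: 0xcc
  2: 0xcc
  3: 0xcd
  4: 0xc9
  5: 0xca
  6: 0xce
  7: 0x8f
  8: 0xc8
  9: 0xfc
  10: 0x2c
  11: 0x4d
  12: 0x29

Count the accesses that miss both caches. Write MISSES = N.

MISSES = 5

#0 0xc9→b25/s1 MISS; vc=[]
#1 0xcc→b25/s1 L1-HIT; vc=[]
#2 0xcc→b25/s1 L1-HIT; vc=[]
#3 0xcd→b25/s1 L1-HIT; vc=[]
#4 0xc9→b25/s1 L1-HIT; vc=[]
#5 0xca→b25/s1 L1-HIT; vc=[]
#6 0xce→b25/s1 L1-HIT; vc=[]
#7 0x8f→b17/s1 MISS; vc=[25]
#8 0xc8→b25/s1 VC-HIT; vc=[17]
#9 0xfc→b31/s3 MISS; vc=[17]
#10 0x2c→b5/s1 MISS; vc=[17,25]
#11 0x4d→b9/s1 MISS; vc=[17,25,5]
#12 0x29→b5/s1 VC-HIT; vc=[17,25,9]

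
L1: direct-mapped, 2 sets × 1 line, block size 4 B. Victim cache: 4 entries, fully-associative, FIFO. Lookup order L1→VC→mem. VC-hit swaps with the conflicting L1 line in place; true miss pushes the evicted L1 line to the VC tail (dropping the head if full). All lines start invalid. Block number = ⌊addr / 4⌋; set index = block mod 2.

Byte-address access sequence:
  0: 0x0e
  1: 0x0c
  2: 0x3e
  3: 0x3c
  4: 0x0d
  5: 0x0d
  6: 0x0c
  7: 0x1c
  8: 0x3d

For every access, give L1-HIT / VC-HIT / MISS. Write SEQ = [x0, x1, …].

SEQ = [MISS, L1-HIT, MISS, L1-HIT, VC-HIT, L1-HIT, L1-HIT, MISS, VC-HIT]

  [0] addr=0xe blk=3 s=1: MISS | VC []
  [1] addr=0xc blk=3 s=1: L1-HIT | VC []
  [2] addr=0x3e blk=15 s=1: MISS | VC [3]
  [3] addr=0x3c blk=15 s=1: L1-HIT | VC [3]
  [4] addr=0xd blk=3 s=1: VC-HIT | VC [15]
  [5] addr=0xd blk=3 s=1: L1-HIT | VC [15]
  [6] addr=0xc blk=3 s=1: L1-HIT | VC [15]
  [7] addr=0x1c blk=7 s=1: MISS | VC [15, 3]
  [8] addr=0x3d blk=15 s=1: VC-HIT | VC [7, 3]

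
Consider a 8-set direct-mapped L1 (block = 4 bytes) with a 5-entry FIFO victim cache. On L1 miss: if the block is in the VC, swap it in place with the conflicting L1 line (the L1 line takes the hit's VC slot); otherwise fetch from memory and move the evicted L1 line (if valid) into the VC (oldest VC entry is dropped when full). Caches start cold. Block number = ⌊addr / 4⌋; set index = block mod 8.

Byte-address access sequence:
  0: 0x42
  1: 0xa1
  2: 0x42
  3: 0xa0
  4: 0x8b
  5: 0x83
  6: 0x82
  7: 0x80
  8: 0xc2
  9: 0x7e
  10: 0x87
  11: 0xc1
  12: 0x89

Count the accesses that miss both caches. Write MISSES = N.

0: 0x42 (blk 16, set 0) → MISS  vc=[]
1: 0xa1 (blk 40, set 0) → MISS  vc=[16]
2: 0x42 (blk 16, set 0) → VC-HIT  vc=[40]
3: 0xa0 (blk 40, set 0) → VC-HIT  vc=[16]
4: 0x8b (blk 34, set 2) → MISS  vc=[16]
5: 0x83 (blk 32, set 0) → MISS  vc=[16, 40]
6: 0x82 (blk 32, set 0) → L1-HIT  vc=[16, 40]
7: 0x80 (blk 32, set 0) → L1-HIT  vc=[16, 40]
8: 0xc2 (blk 48, set 0) → MISS  vc=[16, 40, 32]
9: 0x7e (blk 31, set 7) → MISS  vc=[16, 40, 32]
10: 0x87 (blk 33, set 1) → MISS  vc=[16, 40, 32]
11: 0xc1 (blk 48, set 0) → L1-HIT  vc=[16, 40, 32]
12: 0x89 (blk 34, set 2) → L1-HIT  vc=[16, 40, 32]

MISSES = 7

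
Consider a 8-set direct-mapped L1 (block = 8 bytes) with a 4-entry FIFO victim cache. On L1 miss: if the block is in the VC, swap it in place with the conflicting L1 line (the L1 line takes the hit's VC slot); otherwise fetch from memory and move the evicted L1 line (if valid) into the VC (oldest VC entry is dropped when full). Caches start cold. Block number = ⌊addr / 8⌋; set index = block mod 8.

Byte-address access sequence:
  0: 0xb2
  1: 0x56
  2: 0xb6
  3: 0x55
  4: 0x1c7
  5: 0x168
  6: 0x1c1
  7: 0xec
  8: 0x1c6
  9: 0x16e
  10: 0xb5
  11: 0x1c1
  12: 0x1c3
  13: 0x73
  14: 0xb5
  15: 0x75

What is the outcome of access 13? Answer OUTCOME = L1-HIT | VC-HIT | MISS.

OUTCOME = MISS

  [0] addr=0xb2 blk=22 s=6: MISS | VC []
  [1] addr=0x56 blk=10 s=2: MISS | VC []
  [2] addr=0xb6 blk=22 s=6: L1-HIT | VC []
  [3] addr=0x55 blk=10 s=2: L1-HIT | VC []
  [4] addr=0x1c7 blk=56 s=0: MISS | VC []
  [5] addr=0x168 blk=45 s=5: MISS | VC []
  [6] addr=0x1c1 blk=56 s=0: L1-HIT | VC []
  [7] addr=0xec blk=29 s=5: MISS | VC [45]
  [8] addr=0x1c6 blk=56 s=0: L1-HIT | VC [45]
  [9] addr=0x16e blk=45 s=5: VC-HIT | VC [29]
  [10] addr=0xb5 blk=22 s=6: L1-HIT | VC [29]
  [11] addr=0x1c1 blk=56 s=0: L1-HIT | VC [29]
  [12] addr=0x1c3 blk=56 s=0: L1-HIT | VC [29]
  [13] addr=0x73 blk=14 s=6: MISS | VC [29, 22]
  [14] addr=0xb5 blk=22 s=6: VC-HIT | VC [29, 14]
  [15] addr=0x75 blk=14 s=6: VC-HIT | VC [29, 22]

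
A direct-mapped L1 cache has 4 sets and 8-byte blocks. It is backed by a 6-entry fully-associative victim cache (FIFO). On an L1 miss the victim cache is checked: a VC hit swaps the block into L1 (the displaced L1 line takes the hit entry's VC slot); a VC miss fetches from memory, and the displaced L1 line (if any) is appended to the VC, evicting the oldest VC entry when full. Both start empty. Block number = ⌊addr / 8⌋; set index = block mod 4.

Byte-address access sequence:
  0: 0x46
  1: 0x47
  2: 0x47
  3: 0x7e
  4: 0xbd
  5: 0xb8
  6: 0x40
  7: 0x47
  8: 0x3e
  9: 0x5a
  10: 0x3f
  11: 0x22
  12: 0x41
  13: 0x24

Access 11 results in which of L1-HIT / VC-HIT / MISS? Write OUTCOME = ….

  [0] addr=0x46 blk=8 s=0: MISS | VC []
  [1] addr=0x47 blk=8 s=0: L1-HIT | VC []
  [2] addr=0x47 blk=8 s=0: L1-HIT | VC []
  [3] addr=0x7e blk=15 s=3: MISS | VC []
  [4] addr=0xbd blk=23 s=3: MISS | VC [15]
  [5] addr=0xb8 blk=23 s=3: L1-HIT | VC [15]
  [6] addr=0x40 blk=8 s=0: L1-HIT | VC [15]
  [7] addr=0x47 blk=8 s=0: L1-HIT | VC [15]
  [8] addr=0x3e blk=7 s=3: MISS | VC [15, 23]
  [9] addr=0x5a blk=11 s=3: MISS | VC [15, 23, 7]
  [10] addr=0x3f blk=7 s=3: VC-HIT | VC [15, 23, 11]
  [11] addr=0x22 blk=4 s=0: MISS | VC [15, 23, 11, 8]
  [12] addr=0x41 blk=8 s=0: VC-HIT | VC [15, 23, 11, 4]
  [13] addr=0x24 blk=4 s=0: VC-HIT | VC [15, 23, 11, 8]

OUTCOME = MISS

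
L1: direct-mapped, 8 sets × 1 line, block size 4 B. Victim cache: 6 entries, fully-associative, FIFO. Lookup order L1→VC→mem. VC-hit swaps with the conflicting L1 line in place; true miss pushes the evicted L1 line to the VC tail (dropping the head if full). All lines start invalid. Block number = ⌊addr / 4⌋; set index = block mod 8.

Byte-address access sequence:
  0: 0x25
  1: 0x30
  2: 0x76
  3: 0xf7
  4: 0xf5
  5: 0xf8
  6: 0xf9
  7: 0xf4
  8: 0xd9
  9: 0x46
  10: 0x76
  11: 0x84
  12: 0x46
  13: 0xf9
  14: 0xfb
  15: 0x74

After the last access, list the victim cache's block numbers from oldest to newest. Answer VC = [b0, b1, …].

0: 0x25 (blk 9, set 1) → MISS  vc=[]
1: 0x30 (blk 12, set 4) → MISS  vc=[]
2: 0x76 (blk 29, set 5) → MISS  vc=[]
3: 0xf7 (blk 61, set 5) → MISS  vc=[29]
4: 0xf5 (blk 61, set 5) → L1-HIT  vc=[29]
5: 0xf8 (blk 62, set 6) → MISS  vc=[29]
6: 0xf9 (blk 62, set 6) → L1-HIT  vc=[29]
7: 0xf4 (blk 61, set 5) → L1-HIT  vc=[29]
8: 0xd9 (blk 54, set 6) → MISS  vc=[29, 62]
9: 0x46 (blk 17, set 1) → MISS  vc=[29, 62, 9]
10: 0x76 (blk 29, set 5) → VC-HIT  vc=[61, 62, 9]
11: 0x84 (blk 33, set 1) → MISS  vc=[61, 62, 9, 17]
12: 0x46 (blk 17, set 1) → VC-HIT  vc=[61, 62, 9, 33]
13: 0xf9 (blk 62, set 6) → VC-HIT  vc=[61, 54, 9, 33]
14: 0xfb (blk 62, set 6) → L1-HIT  vc=[61, 54, 9, 33]
15: 0x74 (blk 29, set 5) → L1-HIT  vc=[61, 54, 9, 33]

VC = [61, 54, 9, 33]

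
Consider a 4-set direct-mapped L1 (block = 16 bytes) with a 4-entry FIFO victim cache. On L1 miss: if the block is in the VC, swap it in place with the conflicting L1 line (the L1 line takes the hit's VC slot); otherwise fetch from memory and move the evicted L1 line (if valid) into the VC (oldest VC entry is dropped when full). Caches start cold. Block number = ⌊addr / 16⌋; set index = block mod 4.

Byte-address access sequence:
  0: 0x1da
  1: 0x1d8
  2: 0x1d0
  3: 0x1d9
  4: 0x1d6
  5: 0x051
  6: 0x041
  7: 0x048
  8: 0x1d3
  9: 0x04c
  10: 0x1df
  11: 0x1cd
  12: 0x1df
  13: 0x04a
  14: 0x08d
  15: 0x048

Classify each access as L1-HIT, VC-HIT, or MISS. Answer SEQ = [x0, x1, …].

  [0] addr=0x1da blk=29 s=1: MISS | VC []
  [1] addr=0x1d8 blk=29 s=1: L1-HIT | VC []
  [2] addr=0x1d0 blk=29 s=1: L1-HIT | VC []
  [3] addr=0x1d9 blk=29 s=1: L1-HIT | VC []
  [4] addr=0x1d6 blk=29 s=1: L1-HIT | VC []
  [5] addr=0x51 blk=5 s=1: MISS | VC [29]
  [6] addr=0x41 blk=4 s=0: MISS | VC [29]
  [7] addr=0x48 blk=4 s=0: L1-HIT | VC [29]
  [8] addr=0x1d3 blk=29 s=1: VC-HIT | VC [5]
  [9] addr=0x4c blk=4 s=0: L1-HIT | VC [5]
  [10] addr=0x1df blk=29 s=1: L1-HIT | VC [5]
  [11] addr=0x1cd blk=28 s=0: MISS | VC [5, 4]
  [12] addr=0x1df blk=29 s=1: L1-HIT | VC [5, 4]
  [13] addr=0x4a blk=4 s=0: VC-HIT | VC [5, 28]
  [14] addr=0x8d blk=8 s=0: MISS | VC [5, 28, 4]
  [15] addr=0x48 blk=4 s=0: VC-HIT | VC [5, 28, 8]

SEQ = [MISS, L1-HIT, L1-HIT, L1-HIT, L1-HIT, MISS, MISS, L1-HIT, VC-HIT, L1-HIT, L1-HIT, MISS, L1-HIT, VC-HIT, MISS, VC-HIT]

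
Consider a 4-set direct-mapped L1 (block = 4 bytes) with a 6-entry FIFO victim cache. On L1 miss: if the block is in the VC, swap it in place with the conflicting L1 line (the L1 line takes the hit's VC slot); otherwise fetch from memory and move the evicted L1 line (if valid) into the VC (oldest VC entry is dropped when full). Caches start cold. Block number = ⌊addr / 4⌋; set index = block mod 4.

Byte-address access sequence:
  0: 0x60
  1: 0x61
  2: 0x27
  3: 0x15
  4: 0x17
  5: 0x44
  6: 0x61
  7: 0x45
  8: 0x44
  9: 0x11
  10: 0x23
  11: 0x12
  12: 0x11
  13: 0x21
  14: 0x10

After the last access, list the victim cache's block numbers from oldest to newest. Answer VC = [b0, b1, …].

VC = [9, 5, 24, 8]

  [0] addr=0x60 blk=24 s=0: MISS | VC []
  [1] addr=0x61 blk=24 s=0: L1-HIT | VC []
  [2] addr=0x27 blk=9 s=1: MISS | VC []
  [3] addr=0x15 blk=5 s=1: MISS | VC [9]
  [4] addr=0x17 blk=5 s=1: L1-HIT | VC [9]
  [5] addr=0x44 blk=17 s=1: MISS | VC [9, 5]
  [6] addr=0x61 blk=24 s=0: L1-HIT | VC [9, 5]
  [7] addr=0x45 blk=17 s=1: L1-HIT | VC [9, 5]
  [8] addr=0x44 blk=17 s=1: L1-HIT | VC [9, 5]
  [9] addr=0x11 blk=4 s=0: MISS | VC [9, 5, 24]
  [10] addr=0x23 blk=8 s=0: MISS | VC [9, 5, 24, 4]
  [11] addr=0x12 blk=4 s=0: VC-HIT | VC [9, 5, 24, 8]
  [12] addr=0x11 blk=4 s=0: L1-HIT | VC [9, 5, 24, 8]
  [13] addr=0x21 blk=8 s=0: VC-HIT | VC [9, 5, 24, 4]
  [14] addr=0x10 blk=4 s=0: VC-HIT | VC [9, 5, 24, 8]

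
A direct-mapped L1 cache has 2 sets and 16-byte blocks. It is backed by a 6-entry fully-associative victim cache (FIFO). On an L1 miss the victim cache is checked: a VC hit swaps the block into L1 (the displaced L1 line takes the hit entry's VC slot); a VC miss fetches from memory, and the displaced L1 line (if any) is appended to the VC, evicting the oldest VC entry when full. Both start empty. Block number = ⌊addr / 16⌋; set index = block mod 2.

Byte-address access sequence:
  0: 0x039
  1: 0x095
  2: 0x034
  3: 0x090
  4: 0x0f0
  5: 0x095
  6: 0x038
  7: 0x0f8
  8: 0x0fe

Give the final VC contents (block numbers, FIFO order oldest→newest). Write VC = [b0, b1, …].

VC = [9, 3]

#0 0x39→b3/s1 MISS; vc=[]
#1 0x95→b9/s1 MISS; vc=[3]
#2 0x34→b3/s1 VC-HIT; vc=[9]
#3 0x90→b9/s1 VC-HIT; vc=[3]
#4 0xf0→b15/s1 MISS; vc=[3,9]
#5 0x95→b9/s1 VC-HIT; vc=[3,15]
#6 0x38→b3/s1 VC-HIT; vc=[9,15]
#7 0xf8→b15/s1 VC-HIT; vc=[9,3]
#8 0xfe→b15/s1 L1-HIT; vc=[9,3]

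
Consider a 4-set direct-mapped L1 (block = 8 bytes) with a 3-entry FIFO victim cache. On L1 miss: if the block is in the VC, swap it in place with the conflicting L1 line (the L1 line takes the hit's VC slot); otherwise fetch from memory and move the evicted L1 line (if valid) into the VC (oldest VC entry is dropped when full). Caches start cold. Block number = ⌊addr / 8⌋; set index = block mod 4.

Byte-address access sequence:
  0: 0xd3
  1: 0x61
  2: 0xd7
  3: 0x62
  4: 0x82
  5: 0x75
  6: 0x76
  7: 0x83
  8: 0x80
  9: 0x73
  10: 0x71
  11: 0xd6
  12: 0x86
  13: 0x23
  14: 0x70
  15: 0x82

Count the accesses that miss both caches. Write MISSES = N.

0: 0xd3 (blk 26, set 2) → MISS  vc=[]
1: 0x61 (blk 12, set 0) → MISS  vc=[]
2: 0xd7 (blk 26, set 2) → L1-HIT  vc=[]
3: 0x62 (blk 12, set 0) → L1-HIT  vc=[]
4: 0x82 (blk 16, set 0) → MISS  vc=[12]
5: 0x75 (blk 14, set 2) → MISS  vc=[12, 26]
6: 0x76 (blk 14, set 2) → L1-HIT  vc=[12, 26]
7: 0x83 (blk 16, set 0) → L1-HIT  vc=[12, 26]
8: 0x80 (blk 16, set 0) → L1-HIT  vc=[12, 26]
9: 0x73 (blk 14, set 2) → L1-HIT  vc=[12, 26]
10: 0x71 (blk 14, set 2) → L1-HIT  vc=[12, 26]
11: 0xd6 (blk 26, set 2) → VC-HIT  vc=[12, 14]
12: 0x86 (blk 16, set 0) → L1-HIT  vc=[12, 14]
13: 0x23 (blk 4, set 0) → MISS  vc=[12, 14, 16]
14: 0x70 (blk 14, set 2) → VC-HIT  vc=[12, 26, 16]
15: 0x82 (blk 16, set 0) → VC-HIT  vc=[12, 26, 4]

MISSES = 5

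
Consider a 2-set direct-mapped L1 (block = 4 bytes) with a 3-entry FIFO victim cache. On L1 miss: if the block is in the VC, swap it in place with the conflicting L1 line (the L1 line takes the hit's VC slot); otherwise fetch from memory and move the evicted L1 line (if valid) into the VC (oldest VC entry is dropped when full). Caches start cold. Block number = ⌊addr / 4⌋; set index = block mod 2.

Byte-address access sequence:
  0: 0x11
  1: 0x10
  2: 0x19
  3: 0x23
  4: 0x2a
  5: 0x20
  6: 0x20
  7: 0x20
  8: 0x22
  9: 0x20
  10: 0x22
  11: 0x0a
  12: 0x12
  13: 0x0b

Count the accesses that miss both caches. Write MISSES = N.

  [0] addr=0x11 blk=4 s=0: MISS | VC []
  [1] addr=0x10 blk=4 s=0: L1-HIT | VC []
  [2] addr=0x19 blk=6 s=0: MISS | VC [4]
  [3] addr=0x23 blk=8 s=0: MISS | VC [4, 6]
  [4] addr=0x2a blk=10 s=0: MISS | VC [4, 6, 8]
  [5] addr=0x20 blk=8 s=0: VC-HIT | VC [4, 6, 10]
  [6] addr=0x20 blk=8 s=0: L1-HIT | VC [4, 6, 10]
  [7] addr=0x20 blk=8 s=0: L1-HIT | VC [4, 6, 10]
  [8] addr=0x22 blk=8 s=0: L1-HIT | VC [4, 6, 10]
  [9] addr=0x20 blk=8 s=0: L1-HIT | VC [4, 6, 10]
  [10] addr=0x22 blk=8 s=0: L1-HIT | VC [4, 6, 10]
  [11] addr=0xa blk=2 s=0: MISS | VC [6, 10, 8]
  [12] addr=0x12 blk=4 s=0: MISS | VC [10, 8, 2]
  [13] addr=0xb blk=2 s=0: VC-HIT | VC [10, 8, 4]

MISSES = 6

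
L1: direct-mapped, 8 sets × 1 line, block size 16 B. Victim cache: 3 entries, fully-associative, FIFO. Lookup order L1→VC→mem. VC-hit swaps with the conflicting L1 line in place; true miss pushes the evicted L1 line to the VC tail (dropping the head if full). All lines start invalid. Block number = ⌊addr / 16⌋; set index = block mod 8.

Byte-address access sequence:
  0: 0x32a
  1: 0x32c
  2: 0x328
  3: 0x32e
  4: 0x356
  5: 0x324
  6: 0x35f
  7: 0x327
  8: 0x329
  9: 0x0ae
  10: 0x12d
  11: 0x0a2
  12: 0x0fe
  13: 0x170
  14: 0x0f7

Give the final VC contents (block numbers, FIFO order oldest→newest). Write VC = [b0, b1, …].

#0 0x32a→b50/s2 MISS; vc=[]
#1 0x32c→b50/s2 L1-HIT; vc=[]
#2 0x328→b50/s2 L1-HIT; vc=[]
#3 0x32e→b50/s2 L1-HIT; vc=[]
#4 0x356→b53/s5 MISS; vc=[]
#5 0x324→b50/s2 L1-HIT; vc=[]
#6 0x35f→b53/s5 L1-HIT; vc=[]
#7 0x327→b50/s2 L1-HIT; vc=[]
#8 0x329→b50/s2 L1-HIT; vc=[]
#9 0xae→b10/s2 MISS; vc=[50]
#10 0x12d→b18/s2 MISS; vc=[50,10]
#11 0xa2→b10/s2 VC-HIT; vc=[50,18]
#12 0xfe→b15/s7 MISS; vc=[50,18]
#13 0x170→b23/s7 MISS; vc=[50,18,15]
#14 0xf7→b15/s7 VC-HIT; vc=[50,18,23]

VC = [50, 18, 23]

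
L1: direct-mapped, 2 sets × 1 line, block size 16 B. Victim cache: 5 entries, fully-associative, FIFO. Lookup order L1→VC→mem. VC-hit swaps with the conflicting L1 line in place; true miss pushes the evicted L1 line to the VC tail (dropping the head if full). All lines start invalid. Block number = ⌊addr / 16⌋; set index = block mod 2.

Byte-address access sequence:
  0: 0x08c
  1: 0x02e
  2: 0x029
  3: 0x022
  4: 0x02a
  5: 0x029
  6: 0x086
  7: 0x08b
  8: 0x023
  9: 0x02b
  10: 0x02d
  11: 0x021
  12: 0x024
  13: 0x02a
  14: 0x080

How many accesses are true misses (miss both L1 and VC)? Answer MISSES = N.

  [0] addr=0x8c blk=8 s=0: MISS | VC []
  [1] addr=0x2e blk=2 s=0: MISS | VC [8]
  [2] addr=0x29 blk=2 s=0: L1-HIT | VC [8]
  [3] addr=0x22 blk=2 s=0: L1-HIT | VC [8]
  [4] addr=0x2a blk=2 s=0: L1-HIT | VC [8]
  [5] addr=0x29 blk=2 s=0: L1-HIT | VC [8]
  [6] addr=0x86 blk=8 s=0: VC-HIT | VC [2]
  [7] addr=0x8b blk=8 s=0: L1-HIT | VC [2]
  [8] addr=0x23 blk=2 s=0: VC-HIT | VC [8]
  [9] addr=0x2b blk=2 s=0: L1-HIT | VC [8]
  [10] addr=0x2d blk=2 s=0: L1-HIT | VC [8]
  [11] addr=0x21 blk=2 s=0: L1-HIT | VC [8]
  [12] addr=0x24 blk=2 s=0: L1-HIT | VC [8]
  [13] addr=0x2a blk=2 s=0: L1-HIT | VC [8]
  [14] addr=0x80 blk=8 s=0: VC-HIT | VC [2]

MISSES = 2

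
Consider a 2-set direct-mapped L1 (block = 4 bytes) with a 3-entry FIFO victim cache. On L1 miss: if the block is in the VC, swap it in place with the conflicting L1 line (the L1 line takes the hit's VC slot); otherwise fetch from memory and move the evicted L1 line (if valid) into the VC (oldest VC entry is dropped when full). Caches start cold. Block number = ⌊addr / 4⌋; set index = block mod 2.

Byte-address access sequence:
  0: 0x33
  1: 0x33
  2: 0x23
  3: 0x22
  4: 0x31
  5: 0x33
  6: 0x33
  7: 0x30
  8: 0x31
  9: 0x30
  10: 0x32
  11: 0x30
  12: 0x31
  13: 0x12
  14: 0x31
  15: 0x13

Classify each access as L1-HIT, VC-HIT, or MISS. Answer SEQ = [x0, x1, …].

SEQ = [MISS, L1-HIT, MISS, L1-HIT, VC-HIT, L1-HIT, L1-HIT, L1-HIT, L1-HIT, L1-HIT, L1-HIT, L1-HIT, L1-HIT, MISS, VC-HIT, VC-HIT]

  [0] addr=0x33 blk=12 s=0: MISS | VC []
  [1] addr=0x33 blk=12 s=0: L1-HIT | VC []
  [2] addr=0x23 blk=8 s=0: MISS | VC [12]
  [3] addr=0x22 blk=8 s=0: L1-HIT | VC [12]
  [4] addr=0x31 blk=12 s=0: VC-HIT | VC [8]
  [5] addr=0x33 blk=12 s=0: L1-HIT | VC [8]
  [6] addr=0x33 blk=12 s=0: L1-HIT | VC [8]
  [7] addr=0x30 blk=12 s=0: L1-HIT | VC [8]
  [8] addr=0x31 blk=12 s=0: L1-HIT | VC [8]
  [9] addr=0x30 blk=12 s=0: L1-HIT | VC [8]
  [10] addr=0x32 blk=12 s=0: L1-HIT | VC [8]
  [11] addr=0x30 blk=12 s=0: L1-HIT | VC [8]
  [12] addr=0x31 blk=12 s=0: L1-HIT | VC [8]
  [13] addr=0x12 blk=4 s=0: MISS | VC [8, 12]
  [14] addr=0x31 blk=12 s=0: VC-HIT | VC [8, 4]
  [15] addr=0x13 blk=4 s=0: VC-HIT | VC [8, 12]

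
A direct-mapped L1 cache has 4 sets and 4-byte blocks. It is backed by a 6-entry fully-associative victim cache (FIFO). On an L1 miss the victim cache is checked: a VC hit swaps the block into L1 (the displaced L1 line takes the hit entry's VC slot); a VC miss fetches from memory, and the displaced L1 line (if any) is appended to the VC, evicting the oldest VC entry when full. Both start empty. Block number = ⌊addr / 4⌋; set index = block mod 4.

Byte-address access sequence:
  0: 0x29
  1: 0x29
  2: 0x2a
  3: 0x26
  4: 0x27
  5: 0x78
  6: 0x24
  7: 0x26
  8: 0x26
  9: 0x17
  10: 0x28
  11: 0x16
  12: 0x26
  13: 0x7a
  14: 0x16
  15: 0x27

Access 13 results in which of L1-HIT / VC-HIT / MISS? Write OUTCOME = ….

OUTCOME = VC-HIT

0: 0x29 (blk 10, set 2) → MISS  vc=[]
1: 0x29 (blk 10, set 2) → L1-HIT  vc=[]
2: 0x2a (blk 10, set 2) → L1-HIT  vc=[]
3: 0x26 (blk 9, set 1) → MISS  vc=[]
4: 0x27 (blk 9, set 1) → L1-HIT  vc=[]
5: 0x78 (blk 30, set 2) → MISS  vc=[10]
6: 0x24 (blk 9, set 1) → L1-HIT  vc=[10]
7: 0x26 (blk 9, set 1) → L1-HIT  vc=[10]
8: 0x26 (blk 9, set 1) → L1-HIT  vc=[10]
9: 0x17 (blk 5, set 1) → MISS  vc=[10, 9]
10: 0x28 (blk 10, set 2) → VC-HIT  vc=[30, 9]
11: 0x16 (blk 5, set 1) → L1-HIT  vc=[30, 9]
12: 0x26 (blk 9, set 1) → VC-HIT  vc=[30, 5]
13: 0x7a (blk 30, set 2) → VC-HIT  vc=[10, 5]
14: 0x16 (blk 5, set 1) → VC-HIT  vc=[10, 9]
15: 0x27 (blk 9, set 1) → VC-HIT  vc=[10, 5]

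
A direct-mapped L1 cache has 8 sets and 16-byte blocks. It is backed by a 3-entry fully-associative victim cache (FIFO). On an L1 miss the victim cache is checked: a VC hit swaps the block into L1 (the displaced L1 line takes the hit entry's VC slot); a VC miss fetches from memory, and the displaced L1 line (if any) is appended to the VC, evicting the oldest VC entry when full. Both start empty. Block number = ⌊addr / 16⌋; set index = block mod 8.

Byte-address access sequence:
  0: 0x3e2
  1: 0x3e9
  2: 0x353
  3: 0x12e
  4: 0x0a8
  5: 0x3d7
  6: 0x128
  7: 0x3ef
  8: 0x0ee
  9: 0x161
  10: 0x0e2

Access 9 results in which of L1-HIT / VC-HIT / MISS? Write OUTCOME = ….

OUTCOME = MISS

#0 0x3e2→b62/s6 MISS; vc=[]
#1 0x3e9→b62/s6 L1-HIT; vc=[]
#2 0x353→b53/s5 MISS; vc=[]
#3 0x12e→b18/s2 MISS; vc=[]
#4 0xa8→b10/s2 MISS; vc=[18]
#5 0x3d7→b61/s5 MISS; vc=[18,53]
#6 0x128→b18/s2 VC-HIT; vc=[10,53]
#7 0x3ef→b62/s6 L1-HIT; vc=[10,53]
#8 0xee→b14/s6 MISS; vc=[10,53,62]
#9 0x161→b22/s6 MISS; vc=[53,62,14]
#10 0xe2→b14/s6 VC-HIT; vc=[53,62,22]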